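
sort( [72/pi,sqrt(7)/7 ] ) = [sqrt(7)/7,72/pi ] 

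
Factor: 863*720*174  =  2^5*3^3*5^1*29^1*863^1 = 108116640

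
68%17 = 0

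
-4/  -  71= 4/71=0.06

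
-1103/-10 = 110 + 3/10 = 110.30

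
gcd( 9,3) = 3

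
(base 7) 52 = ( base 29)18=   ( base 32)15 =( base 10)37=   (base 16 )25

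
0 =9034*0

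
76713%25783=25147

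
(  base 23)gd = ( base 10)381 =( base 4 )11331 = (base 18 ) 133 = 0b101111101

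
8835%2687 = 774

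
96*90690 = 8706240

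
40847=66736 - 25889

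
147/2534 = 21/362 = 0.06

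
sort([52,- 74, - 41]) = [- 74, - 41,  52 ]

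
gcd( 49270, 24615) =5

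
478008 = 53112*9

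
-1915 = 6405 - 8320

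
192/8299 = 192/8299 = 0.02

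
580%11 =8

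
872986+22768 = 895754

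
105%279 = 105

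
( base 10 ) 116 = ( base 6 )312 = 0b1110100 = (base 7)224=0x74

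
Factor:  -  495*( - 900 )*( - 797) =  - 2^2*3^4*5^3*11^1*797^1 = -355063500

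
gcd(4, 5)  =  1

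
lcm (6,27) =54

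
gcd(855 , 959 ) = 1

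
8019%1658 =1387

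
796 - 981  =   - 185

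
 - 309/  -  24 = 12 + 7/8= 12.88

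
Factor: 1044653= 1044653^1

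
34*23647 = 803998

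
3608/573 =3608/573  =  6.30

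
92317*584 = 53913128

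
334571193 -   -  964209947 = 1298781140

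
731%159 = 95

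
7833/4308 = 2611/1436 = 1.82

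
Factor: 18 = 2^1*3^2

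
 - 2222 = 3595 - 5817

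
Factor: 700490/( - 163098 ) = -3^( - 2)* 5^1*7^1*13^( - 1)*17^( - 1 )*41^( - 1)*10007^1 = -350245/81549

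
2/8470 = 1/4235 = 0.00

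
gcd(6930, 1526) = 14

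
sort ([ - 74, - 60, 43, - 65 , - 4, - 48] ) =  [  -  74, - 65 , - 60, - 48, - 4, 43]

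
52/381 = 52/381=0.14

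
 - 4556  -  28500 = - 33056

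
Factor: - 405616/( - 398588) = 2^2*101^1* 397^( - 1 ) = 404/397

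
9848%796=296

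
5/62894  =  5/62894 = 0.00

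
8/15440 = 1/1930=0.00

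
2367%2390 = 2367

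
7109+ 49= 7158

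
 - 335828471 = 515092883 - 850921354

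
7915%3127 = 1661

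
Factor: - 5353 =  - 53^1  *101^1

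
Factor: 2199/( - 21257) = -3^1*29^(-1) = - 3/29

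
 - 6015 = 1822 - 7837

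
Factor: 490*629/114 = 3^( - 1) * 5^1 * 7^2 * 17^1 * 19^( - 1)*37^1 = 154105/57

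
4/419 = 4/419 = 0.01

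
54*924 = 49896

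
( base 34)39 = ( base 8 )157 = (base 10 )111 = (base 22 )51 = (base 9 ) 133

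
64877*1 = 64877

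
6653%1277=268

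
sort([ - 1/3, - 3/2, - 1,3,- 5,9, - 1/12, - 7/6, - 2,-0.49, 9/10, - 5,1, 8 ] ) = [ - 5, - 5 , -2 , - 3/2, - 7/6, - 1, - 0.49,-1/3, - 1/12,9/10, 1,3, 8,9 ]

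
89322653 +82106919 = 171429572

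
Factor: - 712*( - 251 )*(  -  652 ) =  - 116520224 = - 2^5*89^1*163^1 * 251^1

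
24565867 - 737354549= - 712788682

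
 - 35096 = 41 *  ( - 856 ) 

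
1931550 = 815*2370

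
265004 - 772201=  - 507197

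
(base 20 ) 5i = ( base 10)118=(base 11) a8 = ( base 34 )3G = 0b1110110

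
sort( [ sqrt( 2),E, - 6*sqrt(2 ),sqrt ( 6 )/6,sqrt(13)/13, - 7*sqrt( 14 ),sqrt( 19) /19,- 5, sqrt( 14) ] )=[- 7  *  sqrt( 14 ),-6*sqrt(2), - 5,sqrt( 19 )/19,sqrt( 13)/13, sqrt ( 6)/6, sqrt( 2 ),E, sqrt(14)]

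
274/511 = 274/511 = 0.54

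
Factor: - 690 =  - 2^1*3^1 *5^1*23^1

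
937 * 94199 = 88264463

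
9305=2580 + 6725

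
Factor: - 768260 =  - 2^2*5^1 *107^1*359^1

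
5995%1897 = 304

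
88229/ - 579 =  - 88229/579 = - 152.38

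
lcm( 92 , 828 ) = 828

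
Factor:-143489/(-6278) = 2^( - 1)* 43^( - 1)*73^( - 1)*143489^1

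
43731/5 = 43731/5= 8746.20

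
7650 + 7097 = 14747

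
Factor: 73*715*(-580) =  - 30273100 = - 2^2*5^2*11^1 * 13^1*29^1*73^1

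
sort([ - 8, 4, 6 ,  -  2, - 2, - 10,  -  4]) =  [ - 10,-8, - 4,  -  2, - 2, 4,6 ] 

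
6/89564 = 3/44782 = 0.00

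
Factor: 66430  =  2^1 * 5^1*7^1*13^1*73^1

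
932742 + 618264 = 1551006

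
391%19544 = 391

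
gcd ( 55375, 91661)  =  1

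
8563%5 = 3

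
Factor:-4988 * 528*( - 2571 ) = 6771150144 = 2^6*3^2*11^1*29^1 * 43^1 * 857^1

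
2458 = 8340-5882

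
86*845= 72670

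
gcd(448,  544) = 32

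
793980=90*8822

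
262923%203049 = 59874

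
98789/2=98789/2  =  49394.50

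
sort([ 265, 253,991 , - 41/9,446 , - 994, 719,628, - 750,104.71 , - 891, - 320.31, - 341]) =[-994, - 891, - 750, - 341, - 320.31,- 41/9,104.71, 253,265,446, 628,719, 991 ] 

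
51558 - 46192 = 5366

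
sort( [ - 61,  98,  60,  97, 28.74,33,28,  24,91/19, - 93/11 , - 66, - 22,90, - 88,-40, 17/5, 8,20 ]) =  [-88, - 66, - 61,  -  40,-22, - 93/11, 17/5,  91/19 , 8,  20, 24,  28,28.74, 33,60, 90,97,98] 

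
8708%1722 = 98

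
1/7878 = 1/7878 = 0.00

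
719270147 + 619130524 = 1338400671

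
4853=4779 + 74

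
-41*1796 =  - 73636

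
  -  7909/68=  - 7909/68 = - 116.31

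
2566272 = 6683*384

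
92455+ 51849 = 144304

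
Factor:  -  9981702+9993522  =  2^2*3^1*5^1*197^1 = 11820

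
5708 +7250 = 12958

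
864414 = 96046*9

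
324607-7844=316763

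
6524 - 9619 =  - 3095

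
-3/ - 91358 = 3/91358 = 0.00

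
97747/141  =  693 + 34/141 = 693.24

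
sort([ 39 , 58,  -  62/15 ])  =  [-62/15, 39, 58 ]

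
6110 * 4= 24440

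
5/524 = 5/524 = 0.01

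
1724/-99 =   -  18 + 58/99 = - 17.41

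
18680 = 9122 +9558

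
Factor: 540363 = 3^1*281^1*641^1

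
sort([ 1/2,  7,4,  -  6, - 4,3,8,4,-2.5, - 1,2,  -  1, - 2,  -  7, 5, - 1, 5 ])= [ - 7,- 6,- 4, - 2.5, - 2, - 1, - 1, - 1, 1/2,2,3,4 , 4,5,5,7,8 ]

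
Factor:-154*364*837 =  - 46918872 = -2^3*3^3*7^2*11^1*13^1*31^1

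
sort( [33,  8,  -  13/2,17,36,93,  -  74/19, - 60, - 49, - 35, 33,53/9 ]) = [-60, - 49,-35,- 13/2,-74/19,53/9, 8, 17,33 , 33, 36,93] 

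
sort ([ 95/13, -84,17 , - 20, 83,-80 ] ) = [ - 84,  -  80,  -  20, 95/13,17,83 ]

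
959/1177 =959/1177 = 0.81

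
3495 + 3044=6539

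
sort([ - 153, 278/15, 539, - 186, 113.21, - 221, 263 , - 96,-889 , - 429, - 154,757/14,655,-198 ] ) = [ - 889, - 429, - 221, - 198, - 186, - 154, - 153,-96,278/15, 757/14 , 113.21, 263,539,655] 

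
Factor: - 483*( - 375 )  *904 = 163737000 = 2^3 * 3^2*5^3*7^1 * 23^1  *  113^1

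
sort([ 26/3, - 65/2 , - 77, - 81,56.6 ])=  [  -  81,-77,- 65/2, 26/3, 56.6 ] 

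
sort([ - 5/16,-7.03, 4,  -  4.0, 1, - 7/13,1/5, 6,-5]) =[  -  7.03, - 5,-4.0, - 7/13, - 5/16, 1/5,  1,4,6]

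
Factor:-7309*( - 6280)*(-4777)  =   - 219266784040 =-  2^3*5^1*17^1*157^1*281^1*7309^1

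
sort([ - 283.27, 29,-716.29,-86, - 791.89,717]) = [ - 791.89, - 716.29, - 283.27, -86, 29, 717]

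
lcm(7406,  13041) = 599886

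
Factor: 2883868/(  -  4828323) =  - 2^2*3^( - 1)*13^1 *17^(-2 )*31^1*1789^1*5569^( - 1 )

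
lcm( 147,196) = 588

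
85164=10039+75125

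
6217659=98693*63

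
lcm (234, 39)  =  234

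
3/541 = 3/541 = 0.01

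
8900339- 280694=8619645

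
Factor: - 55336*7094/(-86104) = 49069198/10763 =2^1 * 47^( - 1 )* 229^ ( - 1) * 3547^1*6917^1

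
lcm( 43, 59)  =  2537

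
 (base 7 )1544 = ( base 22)164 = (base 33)iq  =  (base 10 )620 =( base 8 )1154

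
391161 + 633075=1024236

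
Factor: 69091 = 11^2*571^1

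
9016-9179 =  - 163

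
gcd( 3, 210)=3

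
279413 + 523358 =802771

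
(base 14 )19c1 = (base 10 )4677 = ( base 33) 49o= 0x1245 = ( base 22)9ED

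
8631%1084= 1043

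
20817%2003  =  787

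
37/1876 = 37/1876 = 0.02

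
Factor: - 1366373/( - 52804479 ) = 3^ ( - 1)*7^(  -  1)*13^( - 1)*37^1*36929^1 * 193423^( - 1)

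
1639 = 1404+235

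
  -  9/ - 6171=3/2057  =  0.00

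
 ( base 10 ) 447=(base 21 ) 106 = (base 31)ED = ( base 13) 285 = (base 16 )1bf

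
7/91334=7/91334= 0.00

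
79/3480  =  79/3480 = 0.02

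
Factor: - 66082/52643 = - 2^1*  19^1*37^1 * 47^1*61^ ( - 1)*863^( - 1)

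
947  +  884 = 1831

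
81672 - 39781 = 41891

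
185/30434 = 185/30434 =0.01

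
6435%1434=699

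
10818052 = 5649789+5168263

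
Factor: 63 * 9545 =601335=3^2 * 5^1 * 7^1*23^1*83^1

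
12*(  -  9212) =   -  110544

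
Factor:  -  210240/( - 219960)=584/611 = 2^3*13^( - 1)*47^( -1)*73^1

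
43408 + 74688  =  118096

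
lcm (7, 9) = 63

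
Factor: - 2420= -2^2*5^1*11^2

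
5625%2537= 551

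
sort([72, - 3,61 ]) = [-3, 61, 72] 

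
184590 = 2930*63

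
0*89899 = 0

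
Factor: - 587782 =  - 2^1*13^2*37^1 *47^1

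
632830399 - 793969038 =  -  161138639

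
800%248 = 56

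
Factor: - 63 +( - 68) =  - 131^1=- 131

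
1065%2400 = 1065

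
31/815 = 31/815  =  0.04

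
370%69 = 25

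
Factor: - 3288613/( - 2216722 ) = 2^( - 1)*1108361^(- 1) * 3288613^1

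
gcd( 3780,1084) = 4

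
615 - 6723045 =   -  6722430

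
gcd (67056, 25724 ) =4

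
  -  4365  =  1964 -6329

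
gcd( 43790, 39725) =5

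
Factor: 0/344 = 0 = 0^1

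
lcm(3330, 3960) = 146520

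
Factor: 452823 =3^1*7^1*21563^1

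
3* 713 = 2139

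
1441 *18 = 25938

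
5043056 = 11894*424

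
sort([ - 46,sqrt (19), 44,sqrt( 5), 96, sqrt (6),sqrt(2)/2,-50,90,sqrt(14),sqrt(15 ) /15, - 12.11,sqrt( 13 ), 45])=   [- 50, - 46, - 12.11, sqrt( 15) /15,sqrt ( 2)/2,sqrt(5),sqrt( 6), sqrt( 13),sqrt(14 ), sqrt(19),44,45, 90, 96 ]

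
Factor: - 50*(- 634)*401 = 2^2 * 5^2 * 317^1*401^1 = 12711700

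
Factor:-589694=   -2^1 *7^1*73^1*577^1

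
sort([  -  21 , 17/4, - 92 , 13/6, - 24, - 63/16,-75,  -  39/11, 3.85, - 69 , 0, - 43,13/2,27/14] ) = [-92, - 75, - 69,-43, - 24, - 21 ,-63/16,-39/11,0,27/14,13/6, 3.85  ,  17/4,  13/2 ] 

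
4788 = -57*(-84 )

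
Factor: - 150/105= - 2^1*5^1*7^( - 1 )=-  10/7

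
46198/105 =439+103/105 = 439.98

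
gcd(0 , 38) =38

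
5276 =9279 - 4003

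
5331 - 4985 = 346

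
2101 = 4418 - 2317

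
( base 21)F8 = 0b101000011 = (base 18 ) hh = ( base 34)9H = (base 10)323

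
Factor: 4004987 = 7^1*29^1 * 109^1*  181^1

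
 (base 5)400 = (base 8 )144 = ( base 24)44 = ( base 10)100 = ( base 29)3d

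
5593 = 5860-267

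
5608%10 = 8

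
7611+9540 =17151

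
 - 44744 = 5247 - 49991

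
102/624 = 17/104 = 0.16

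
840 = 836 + 4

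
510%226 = 58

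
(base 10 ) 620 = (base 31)K0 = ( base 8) 1154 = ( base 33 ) iq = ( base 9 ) 758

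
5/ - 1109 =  - 1+1104/1109 = -0.00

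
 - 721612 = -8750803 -  -  8029191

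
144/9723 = 48/3241 = 0.01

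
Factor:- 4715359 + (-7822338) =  - 12537697 = - 89^1*179^1*787^1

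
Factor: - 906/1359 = -2/3 = - 2^1*3^( - 1)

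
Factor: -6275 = -5^2*251^1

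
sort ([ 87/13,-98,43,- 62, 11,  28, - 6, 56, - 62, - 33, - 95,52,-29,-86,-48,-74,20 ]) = [ - 98, - 95,-86,- 74,  -  62,- 62, - 48,  -  33,-29, - 6, 87/13,11 , 20, 28,43, 52,56 ]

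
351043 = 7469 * 47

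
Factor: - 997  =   - 997^1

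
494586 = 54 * 9159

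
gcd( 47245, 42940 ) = 5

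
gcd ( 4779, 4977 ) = 9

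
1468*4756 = 6981808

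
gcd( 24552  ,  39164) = 4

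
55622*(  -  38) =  - 2113636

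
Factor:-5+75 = 70 = 2^1*5^1*7^1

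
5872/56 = 104 + 6/7= 104.86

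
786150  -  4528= 781622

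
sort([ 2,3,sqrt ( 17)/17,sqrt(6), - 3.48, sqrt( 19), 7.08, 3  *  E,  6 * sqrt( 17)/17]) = [ - 3.48,sqrt( 17 ) /17,  6*sqrt(17)/17,2, sqrt (6), 3,sqrt(19),7.08, 3*E] 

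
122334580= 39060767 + 83273813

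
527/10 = 52 + 7/10   =  52.70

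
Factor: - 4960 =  - 2^5*5^1*31^1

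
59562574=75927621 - 16365047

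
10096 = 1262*8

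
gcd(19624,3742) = 2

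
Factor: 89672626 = 2^1*44836313^1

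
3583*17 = 60911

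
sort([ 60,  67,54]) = [54,  60,67]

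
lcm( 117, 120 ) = 4680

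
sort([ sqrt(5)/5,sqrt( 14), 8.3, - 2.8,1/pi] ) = [ - 2.8,1/pi,sqrt( 5 ) /5,sqrt(14),8.3]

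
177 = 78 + 99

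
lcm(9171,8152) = 73368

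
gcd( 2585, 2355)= 5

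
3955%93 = 49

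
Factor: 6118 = 2^1*7^1*19^1*23^1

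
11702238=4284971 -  - 7417267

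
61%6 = 1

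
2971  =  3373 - 402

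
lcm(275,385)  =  1925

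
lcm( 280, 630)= 2520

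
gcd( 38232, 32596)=4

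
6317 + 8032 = 14349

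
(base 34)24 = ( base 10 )72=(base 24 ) 30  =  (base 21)39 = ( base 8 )110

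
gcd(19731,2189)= 1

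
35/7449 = 35/7449= 0.00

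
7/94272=7/94272 = 0.00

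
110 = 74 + 36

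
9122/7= 1303 + 1/7 = 1303.14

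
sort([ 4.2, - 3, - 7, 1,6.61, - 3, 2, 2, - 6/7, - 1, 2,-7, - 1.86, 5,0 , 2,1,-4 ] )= [-7, - 7, - 4,-3, - 3, - 1.86, - 1,- 6/7, 0,1, 1, 2,2, 2,2, 4.2, 5,6.61 ]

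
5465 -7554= - 2089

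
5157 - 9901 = -4744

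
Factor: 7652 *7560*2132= 2^7 * 3^3*5^1 * 7^1 * 13^1 * 41^1*1913^1 = 123334323840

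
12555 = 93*135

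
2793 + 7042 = 9835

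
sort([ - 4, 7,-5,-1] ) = [ - 5, - 4, - 1, 7]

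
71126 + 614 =71740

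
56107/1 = 56107 = 56107.00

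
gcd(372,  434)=62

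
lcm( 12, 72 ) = 72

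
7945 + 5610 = 13555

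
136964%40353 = 15905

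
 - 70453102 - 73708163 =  - 144161265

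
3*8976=26928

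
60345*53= 3198285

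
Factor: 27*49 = 1323 = 3^3* 7^2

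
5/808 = 5/808= 0.01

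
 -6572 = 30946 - 37518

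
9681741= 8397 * 1153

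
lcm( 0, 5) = 0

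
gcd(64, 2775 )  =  1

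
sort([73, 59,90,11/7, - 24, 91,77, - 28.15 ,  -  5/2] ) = [ - 28.15,  -  24, -5/2,  11/7 , 59, 73,  77,90, 91]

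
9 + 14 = 23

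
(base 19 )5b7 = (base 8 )3745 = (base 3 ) 2202212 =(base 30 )27B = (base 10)2021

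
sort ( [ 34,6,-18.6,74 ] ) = [ - 18.6,6, 34,  74 ] 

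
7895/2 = 3947 + 1/2 = 3947.50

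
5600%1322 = 312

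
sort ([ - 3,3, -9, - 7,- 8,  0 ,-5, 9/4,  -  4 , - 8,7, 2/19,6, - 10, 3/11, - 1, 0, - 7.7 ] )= [ - 10, -9, - 8 , - 8,-7.7, - 7, - 5, - 4,-3,  -  1,0,0, 2/19,3/11,9/4 , 3,6, 7 ] 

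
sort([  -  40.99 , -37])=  [ - 40.99, - 37]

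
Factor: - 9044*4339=-39241916 = - 2^2*7^1* 17^1*19^1*4339^1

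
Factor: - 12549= -3^1*47^1*89^1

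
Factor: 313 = 313^1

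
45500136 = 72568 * 627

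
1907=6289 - 4382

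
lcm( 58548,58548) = 58548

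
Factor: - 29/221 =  - 13^( - 1 )*17^ ( - 1 )*29^1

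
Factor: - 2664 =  - 2^3 * 3^2*37^1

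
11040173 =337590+10702583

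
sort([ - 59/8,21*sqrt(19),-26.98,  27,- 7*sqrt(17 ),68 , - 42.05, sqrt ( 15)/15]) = [ - 42.05,  -  7 * sqrt( 17 ),-26.98 ,-59/8,sqrt(15)/15, 27,  68 , 21*sqrt(19 )]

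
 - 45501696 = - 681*66816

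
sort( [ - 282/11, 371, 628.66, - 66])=[ - 66,-282/11,  371, 628.66]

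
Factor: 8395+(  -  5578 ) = 3^2*313^1 = 2817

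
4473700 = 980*4565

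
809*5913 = 4783617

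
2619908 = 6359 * 412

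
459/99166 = 459/99166 = 0.00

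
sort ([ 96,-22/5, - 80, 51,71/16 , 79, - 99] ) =[-99, - 80,-22/5, 71/16,51,79,96]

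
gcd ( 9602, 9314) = 2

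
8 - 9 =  - 1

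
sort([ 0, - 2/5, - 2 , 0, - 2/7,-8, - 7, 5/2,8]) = [-8, - 7  , - 2, -2/5,-2/7, 0, 0, 5/2, 8] 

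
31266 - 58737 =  - 27471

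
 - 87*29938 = - 2604606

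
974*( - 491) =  - 478234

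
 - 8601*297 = - 2554497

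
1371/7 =195 +6/7 = 195.86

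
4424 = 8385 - 3961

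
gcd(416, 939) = 1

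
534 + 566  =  1100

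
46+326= 372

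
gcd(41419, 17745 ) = 7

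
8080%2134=1678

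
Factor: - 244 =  - 2^2*61^1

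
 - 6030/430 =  - 15 + 42/43 = - 14.02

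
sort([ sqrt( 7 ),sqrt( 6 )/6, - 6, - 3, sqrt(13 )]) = [-6,-3, sqrt( 6)/6 , sqrt (7 ), sqrt( 13 )]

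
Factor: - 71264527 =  - 17^1 * 109^1*38459^1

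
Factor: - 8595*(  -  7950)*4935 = 2^1  *  3^4*5^4*7^1*47^1*53^1 *191^1= 337209783750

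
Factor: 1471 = 1471^1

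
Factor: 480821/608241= 3^( - 1 )*11^1 * 43711^1 * 202747^ ( - 1) 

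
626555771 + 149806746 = 776362517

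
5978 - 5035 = 943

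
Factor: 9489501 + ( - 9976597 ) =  - 2^3*60887^1 =-  487096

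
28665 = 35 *819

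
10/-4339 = -10/4339 = - 0.00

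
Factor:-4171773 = - 3^1*19^1*73189^1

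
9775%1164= 463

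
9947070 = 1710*5817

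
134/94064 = 67/47032 = 0.00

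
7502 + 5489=12991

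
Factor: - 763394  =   - 2^1 * 381697^1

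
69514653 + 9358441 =78873094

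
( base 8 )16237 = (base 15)2287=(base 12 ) 42A7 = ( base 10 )7327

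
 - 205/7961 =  - 205/7961 =- 0.03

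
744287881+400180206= 1144468087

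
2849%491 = 394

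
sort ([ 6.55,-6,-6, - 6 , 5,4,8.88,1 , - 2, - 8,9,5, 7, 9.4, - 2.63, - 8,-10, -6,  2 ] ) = [ - 10, - 8, - 8,-6, - 6,  -  6,-6,-2.63, - 2, 1,2, 4, 5 , 5, 6.55,7,8.88,9, 9.4] 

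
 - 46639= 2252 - 48891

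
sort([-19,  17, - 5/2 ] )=[ - 19, - 5/2,17]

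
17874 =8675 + 9199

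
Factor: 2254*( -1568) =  - 2^6*7^4*23^1=- 3534272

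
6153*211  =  1298283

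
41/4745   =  41/4745=   0.01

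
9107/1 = 9107 = 9107.00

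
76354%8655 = 7114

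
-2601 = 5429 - 8030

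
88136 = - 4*(  -  22034 )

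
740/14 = 370/7 = 52.86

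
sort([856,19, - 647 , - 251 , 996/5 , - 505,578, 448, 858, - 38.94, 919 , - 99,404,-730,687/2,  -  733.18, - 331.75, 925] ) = [ - 733.18, - 730 , - 647, - 505 , - 331.75, - 251, - 99, - 38.94,19, 996/5,  687/2 , 404 , 448, 578, 856, 858,  919, 925] 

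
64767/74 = 64767/74 = 875.23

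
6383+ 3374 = 9757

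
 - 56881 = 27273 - 84154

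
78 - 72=6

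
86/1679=86/1679 = 0.05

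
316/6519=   316/6519 = 0.05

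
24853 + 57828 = 82681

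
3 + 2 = 5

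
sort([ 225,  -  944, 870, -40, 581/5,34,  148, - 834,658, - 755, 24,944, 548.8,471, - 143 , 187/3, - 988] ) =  [-988, - 944, - 834, - 755, - 143  , - 40, 24,34, 187/3 , 581/5,148,225, 471,548.8, 658, 870,944]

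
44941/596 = 75 + 241/596=75.40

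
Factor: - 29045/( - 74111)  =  785/2003 = 5^1 * 157^1*2003^(  -  1 )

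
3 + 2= 5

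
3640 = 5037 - 1397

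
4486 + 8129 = 12615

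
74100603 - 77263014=-3162411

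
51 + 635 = 686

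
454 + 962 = 1416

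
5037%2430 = 177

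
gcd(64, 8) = 8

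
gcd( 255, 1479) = 51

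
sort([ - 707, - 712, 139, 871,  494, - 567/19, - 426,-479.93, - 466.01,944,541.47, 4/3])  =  [ - 712 , - 707,-479.93, - 466.01, -426,-567/19, 4/3, 139, 494, 541.47, 871, 944]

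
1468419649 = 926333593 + 542086056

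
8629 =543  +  8086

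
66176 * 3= 198528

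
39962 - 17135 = 22827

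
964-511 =453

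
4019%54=23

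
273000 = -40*( - 6825 )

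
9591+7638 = 17229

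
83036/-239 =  - 348+136/239 = - 347.43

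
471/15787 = 471/15787 = 0.03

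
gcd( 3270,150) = 30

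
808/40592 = 101/5074 = 0.02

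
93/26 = 93/26 = 3.58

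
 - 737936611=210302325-948238936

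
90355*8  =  722840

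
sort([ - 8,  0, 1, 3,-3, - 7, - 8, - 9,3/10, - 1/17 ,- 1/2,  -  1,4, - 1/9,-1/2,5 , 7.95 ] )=[ - 9 , - 8, - 8 , - 7, - 3  , - 1, - 1/2, - 1/2, - 1/9, - 1/17,0,3/10,1,3,4,5, 7.95]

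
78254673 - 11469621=66785052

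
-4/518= -1 + 257/259=- 0.01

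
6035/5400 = 1+127/1080 = 1.12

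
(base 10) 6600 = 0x19C8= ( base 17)15e4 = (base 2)1100111001000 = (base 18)126c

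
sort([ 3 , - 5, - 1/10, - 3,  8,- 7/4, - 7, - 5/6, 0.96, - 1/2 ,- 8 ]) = [  -  8, - 7, - 5, - 3,  -  7/4, - 5/6, - 1/2, - 1/10,0.96, 3, 8 ] 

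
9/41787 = 1/4643 = 0.00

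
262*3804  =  996648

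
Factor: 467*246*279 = 32052078= 2^1*3^3 * 31^1*41^1 * 467^1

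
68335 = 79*865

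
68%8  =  4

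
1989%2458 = 1989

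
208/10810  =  104/5405 = 0.02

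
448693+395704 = 844397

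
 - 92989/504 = -185+ 251/504 = -  184.50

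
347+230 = 577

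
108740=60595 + 48145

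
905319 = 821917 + 83402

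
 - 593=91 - 684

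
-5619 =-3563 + - 2056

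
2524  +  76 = 2600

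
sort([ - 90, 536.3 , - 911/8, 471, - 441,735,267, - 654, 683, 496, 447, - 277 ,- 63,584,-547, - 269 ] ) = [ - 654, - 547, - 441, - 277,-269, - 911/8, - 90, - 63,267,  447,471 , 496, 536.3,584, 683,735] 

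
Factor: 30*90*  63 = 170100 =2^2*3^5*5^2*7^1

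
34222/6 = 17111/3 = 5703.67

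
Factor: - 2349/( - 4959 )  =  3^2*19^(-1 ) = 9/19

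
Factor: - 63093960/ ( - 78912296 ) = 7886745/9864037 = 3^2 * 5^1 * 193^ (-1 )*51109^( - 1)*175261^1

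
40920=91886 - 50966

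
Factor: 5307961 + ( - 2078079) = 3229882 = 2^1*241^1* 6701^1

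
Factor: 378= 2^1*3^3 * 7^1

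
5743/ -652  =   - 5743/652 = - 8.81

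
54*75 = 4050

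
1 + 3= 4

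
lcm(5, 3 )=15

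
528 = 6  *88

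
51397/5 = 51397/5 = 10279.40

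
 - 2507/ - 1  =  2507+0/1 = 2507.00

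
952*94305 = 89778360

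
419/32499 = 419/32499 = 0.01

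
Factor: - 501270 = -2^1  *  3^1*5^1*7^2*11^1 * 31^1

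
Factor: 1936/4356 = 4/9= 2^2*3^( - 2)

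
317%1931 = 317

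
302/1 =302 = 302.00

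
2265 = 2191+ 74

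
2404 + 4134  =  6538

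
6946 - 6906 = 40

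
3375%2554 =821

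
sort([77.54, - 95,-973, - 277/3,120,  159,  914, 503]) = [  -  973,-95,-277/3, 77.54,  120,  159, 503,914] 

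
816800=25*32672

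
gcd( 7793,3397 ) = 1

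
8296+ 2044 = 10340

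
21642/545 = 39 + 387/545= 39.71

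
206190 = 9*22910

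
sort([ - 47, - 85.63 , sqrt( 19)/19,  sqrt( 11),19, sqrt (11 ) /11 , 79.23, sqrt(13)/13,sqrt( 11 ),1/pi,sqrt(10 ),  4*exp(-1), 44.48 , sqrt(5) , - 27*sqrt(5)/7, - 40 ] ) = [ - 85.63,-47,  -  40, - 27*sqrt(5 )/7,sqrt (19)/19 , sqrt(13 ) /13,  sqrt( 11 )/11, 1/pi, 4 *exp( - 1 ), sqrt( 5),  sqrt( 10) , sqrt (11 ) , sqrt( 11 ),19,44.48, 79.23]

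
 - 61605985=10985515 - 72591500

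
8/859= 8/859 = 0.01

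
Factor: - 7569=  -  3^2*29^2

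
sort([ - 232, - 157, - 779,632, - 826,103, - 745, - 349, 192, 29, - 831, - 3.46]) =[ - 831, - 826, - 779, - 745, - 349, - 232 , - 157, - 3.46, 29, 103, 192,632] 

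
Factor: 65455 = 5^1* 13^1 * 19^1*53^1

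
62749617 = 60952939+1796678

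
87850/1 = 87850 = 87850.00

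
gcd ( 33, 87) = 3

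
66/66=1 = 1.00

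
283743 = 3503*81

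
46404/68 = 11601/17 = 682.41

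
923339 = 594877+328462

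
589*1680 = 989520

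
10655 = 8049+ 2606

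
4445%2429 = 2016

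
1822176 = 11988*152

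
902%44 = 22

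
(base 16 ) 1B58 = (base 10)7000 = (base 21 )fi7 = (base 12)4074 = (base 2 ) 1101101011000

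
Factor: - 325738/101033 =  - 2^1*7^1*53^1*71^( - 1 )*439^1*1423^( - 1)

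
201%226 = 201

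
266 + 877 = 1143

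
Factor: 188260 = 2^2*5^1*9413^1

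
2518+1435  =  3953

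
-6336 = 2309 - 8645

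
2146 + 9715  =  11861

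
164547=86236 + 78311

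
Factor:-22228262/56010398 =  - 11114131/28005199 = - 7^2*226819^1*28005199^( - 1)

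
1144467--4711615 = 5856082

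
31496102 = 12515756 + 18980346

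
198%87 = 24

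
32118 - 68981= - 36863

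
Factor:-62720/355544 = - 160/907 = - 2^5 *5^1*907^( - 1 ) 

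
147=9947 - 9800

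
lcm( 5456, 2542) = 223696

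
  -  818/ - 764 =1 + 27/382= 1.07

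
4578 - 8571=- 3993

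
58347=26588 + 31759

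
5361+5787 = 11148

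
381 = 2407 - 2026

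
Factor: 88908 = 2^2*3^1 * 31^1*239^1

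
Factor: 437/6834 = 2^(- 1)*3^( - 1)*17^(  -  1)*19^1*23^1 *67^( - 1 ) 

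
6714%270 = 234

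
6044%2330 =1384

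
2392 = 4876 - 2484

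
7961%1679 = 1245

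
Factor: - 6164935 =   -  5^1*7^2*25163^1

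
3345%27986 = 3345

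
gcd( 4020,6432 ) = 804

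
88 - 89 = - 1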